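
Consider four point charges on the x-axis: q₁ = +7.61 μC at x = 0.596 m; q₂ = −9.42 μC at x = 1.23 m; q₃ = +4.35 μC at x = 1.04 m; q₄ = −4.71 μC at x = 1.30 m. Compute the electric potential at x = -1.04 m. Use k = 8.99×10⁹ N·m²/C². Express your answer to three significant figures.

5220 V

The total potential is the scalar sum of each charge's contribution, V = Σ kqᵢ/rᵢ.
Distances from the field point to each charge: r₁ = 1.64 m, r₂ = 2.27 m, r₃ = 2.08 m, r₄ = 2.34 m.
V = k[(7.61×10⁻⁶)/(1.64) + (-9.42×10⁻⁶)/(2.27) + (4.35×10⁻⁶)/(2.08) + (-4.71×10⁻⁶)/(2.34)] = 5220 V.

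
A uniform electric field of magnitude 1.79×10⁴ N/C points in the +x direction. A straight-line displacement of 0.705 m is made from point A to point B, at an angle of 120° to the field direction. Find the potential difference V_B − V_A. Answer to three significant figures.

Only the component of displacement along E changes the potential: ΔV = −E·d·cosθ.
ΔV = −(1.79×10⁴ V/m)(0.705 m)cos120° = 6310 V.

6310 V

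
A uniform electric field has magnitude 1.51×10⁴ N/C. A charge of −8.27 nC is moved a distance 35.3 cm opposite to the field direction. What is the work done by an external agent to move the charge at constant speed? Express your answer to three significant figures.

-4.41×10⁻⁵ J

The potential change for a displacement 35.3 cm opposite to the field direction is ΔV = +Ed = 5330 V.
W_ext = qΔV = -4.41×10⁻⁵ J.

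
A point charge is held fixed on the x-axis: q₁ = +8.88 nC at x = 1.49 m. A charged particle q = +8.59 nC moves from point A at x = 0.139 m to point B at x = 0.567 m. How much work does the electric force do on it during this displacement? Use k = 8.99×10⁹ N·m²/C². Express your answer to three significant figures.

The work done by the electric force is W_field = −ΔU = −q(V_B − V_A) = q(V_A − V_B).
At A: distance to the source charge is 1.35 m; V_A = kq₁/r = 59.1 V.
At B: distance to the source charge is 0.923 m; V_B = kq₁/r = 86.5 V.
ΔV = V_B − V_A = 27.4 V.
W_field = −qΔV = −(8.59×10⁻⁹ C)(27.4 V) = -2.35×10⁻⁷ J.

-2.35×10⁻⁷ J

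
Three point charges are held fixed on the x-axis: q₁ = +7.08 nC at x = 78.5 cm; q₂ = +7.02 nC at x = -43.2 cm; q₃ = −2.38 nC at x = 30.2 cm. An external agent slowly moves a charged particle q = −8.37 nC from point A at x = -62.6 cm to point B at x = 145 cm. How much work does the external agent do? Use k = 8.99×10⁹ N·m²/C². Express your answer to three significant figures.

For quasistatic motion the external work equals the change in potential energy: W_ext = qΔV = q(V_B − V_A).
At A: distances to the source charges are 1.41 m, 0.194 m, 0.928 m; V_A = Σ kqᵢ/rᵢ = 347 V.
At B: distances to the source charges are 0.665 m, 1.88 m, 1.15 m; V_B = Σ kqᵢ/rᵢ = 111 V.
ΔV = V_B − V_A = -237 V.
W_ext = qΔV = (-8.37×10⁻⁹ C)(-237 V) = 1.98×10⁻⁶ J.

1.98×10⁻⁶ J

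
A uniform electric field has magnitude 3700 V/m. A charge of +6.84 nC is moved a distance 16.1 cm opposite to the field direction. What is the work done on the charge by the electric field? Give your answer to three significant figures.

The potential change for a displacement 16.1 cm opposite to the field direction is ΔV = +Ed = 596 V.
W_field = −qΔV = -4.07×10⁻⁶ J.

-4.07×10⁻⁶ J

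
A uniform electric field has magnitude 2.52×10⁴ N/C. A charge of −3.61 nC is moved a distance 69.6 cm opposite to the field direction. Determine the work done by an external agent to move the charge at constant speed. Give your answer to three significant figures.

-6.33×10⁻⁵ J

The potential change for a displacement 69.6 cm opposite to the field direction is ΔV = +Ed = 1.75×10⁴ V.
W_ext = qΔV = -6.33×10⁻⁵ J.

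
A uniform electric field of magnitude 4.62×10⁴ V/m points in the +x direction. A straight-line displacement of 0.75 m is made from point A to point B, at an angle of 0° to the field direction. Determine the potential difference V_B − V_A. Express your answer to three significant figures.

-3.46×10⁴ V

Only the component of displacement along E changes the potential: ΔV = −E·d·cosθ.
ΔV = −(4.62×10⁴ V/m)(0.750 m)cos0° = -3.46×10⁴ V.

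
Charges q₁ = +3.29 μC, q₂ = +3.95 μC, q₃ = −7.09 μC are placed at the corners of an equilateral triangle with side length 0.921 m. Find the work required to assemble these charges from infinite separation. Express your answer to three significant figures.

-0.374 J

The work to assemble the configuration equals its total potential energy, U = Σ kqᵢqⱼ/rᵢⱼ over all pairs.
All three pair separations equal the side length, 0.921 m.
U = (0.127) + (-0.228) + (-0.273) = -0.374 J.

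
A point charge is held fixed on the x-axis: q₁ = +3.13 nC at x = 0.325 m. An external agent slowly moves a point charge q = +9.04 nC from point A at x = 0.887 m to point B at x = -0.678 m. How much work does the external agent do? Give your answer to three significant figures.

For quasistatic motion the external work equals the change in potential energy: W_ext = qΔV = q(V_B − V_A).
At A: distance to the source charge is 0.562 m; V_A = kq₁/r = 50.1 V.
At B: distance to the source charge is 1.00 m; V_B = kq₁/r = 28.1 V.
ΔV = V_B − V_A = -22.0 V.
W_ext = qΔV = (9.04×10⁻⁹ C)(-22.0 V) = -1.99×10⁻⁷ J.

-1.99×10⁻⁷ J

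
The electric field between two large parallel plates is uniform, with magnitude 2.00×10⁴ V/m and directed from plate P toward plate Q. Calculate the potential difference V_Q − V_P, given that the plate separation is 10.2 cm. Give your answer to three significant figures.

-2040 V

In a uniform field, potential decreases in the direction of E: ΔV = −E·d for a displacement d parallel to E.
Going from P to Q is a displacement of 10.2 cm along the field, so V_Q − V_P = −Ed = -2040 V.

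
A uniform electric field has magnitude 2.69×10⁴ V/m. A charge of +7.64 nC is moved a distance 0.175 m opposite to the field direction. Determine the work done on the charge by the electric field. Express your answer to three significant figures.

The potential change for a displacement 0.175 m opposite to the field direction is ΔV = +Ed = 4710 V.
W_field = −qΔV = -3.60×10⁻⁵ J.

-3.60×10⁻⁵ J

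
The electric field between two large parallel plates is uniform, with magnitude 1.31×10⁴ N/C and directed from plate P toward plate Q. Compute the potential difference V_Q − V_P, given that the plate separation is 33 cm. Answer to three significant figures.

-4320 V

In a uniform field, potential decreases in the direction of E: ΔV = −E·d for a displacement d parallel to E.
Going from P to Q is a displacement of 33 cm along the field, so V_Q − V_P = −Ed = -4320 V.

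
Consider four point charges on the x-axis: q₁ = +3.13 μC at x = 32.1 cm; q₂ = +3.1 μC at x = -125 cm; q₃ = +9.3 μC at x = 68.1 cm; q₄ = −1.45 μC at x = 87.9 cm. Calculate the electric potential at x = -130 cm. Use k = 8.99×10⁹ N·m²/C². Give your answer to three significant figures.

6.11×10⁵ V

Electric potential is a scalar, so the contributions from each charge add algebraically: V = Σ kqᵢ/rᵢ.
Distances from the field point to each charge: r₁ = 1.62 m, r₂ = 0.0500 m, r₃ = 1.98 m, r₄ = 2.18 m.
V = k[(3.13×10⁻⁶)/(1.62) + (3.10×10⁻⁶)/(0.0500) + (9.30×10⁻⁶)/(1.98) + (-1.45×10⁻⁶)/(2.18)] = 6.11×10⁵ V.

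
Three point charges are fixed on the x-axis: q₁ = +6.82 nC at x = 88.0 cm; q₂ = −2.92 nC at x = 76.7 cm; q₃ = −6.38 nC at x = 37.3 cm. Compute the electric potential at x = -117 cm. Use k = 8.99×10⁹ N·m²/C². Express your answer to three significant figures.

Electric potential is a scalar, so the contributions from each charge add algebraically: V = Σ kqᵢ/rᵢ.
Distances from the field point to each charge: r₁ = 2.05 m, r₂ = 1.94 m, r₃ = 1.54 m.
V = k[(6.82×10⁻⁹)/(2.05) + (-2.92×10⁻⁹)/(1.94) + (-6.38×10⁻⁹)/(1.54)] = -20.8 V.

-20.8 V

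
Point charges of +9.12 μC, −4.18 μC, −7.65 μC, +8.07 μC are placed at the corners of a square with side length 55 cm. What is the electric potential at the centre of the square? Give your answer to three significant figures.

The total potential is the scalar sum of each charge's contribution, V = Σ kqᵢ/rᵢ.
The distance from each corner to the centre is a√2/2 = 0.389 m.
V = k[(9.12×10⁻⁶)/(0.389) + (-4.18×10⁻⁶)/(0.389) + (-7.65×10⁻⁶)/(0.389) + (8.07×10⁻⁶)/(0.389)] = 1.24×10⁵ V.

1.24×10⁵ V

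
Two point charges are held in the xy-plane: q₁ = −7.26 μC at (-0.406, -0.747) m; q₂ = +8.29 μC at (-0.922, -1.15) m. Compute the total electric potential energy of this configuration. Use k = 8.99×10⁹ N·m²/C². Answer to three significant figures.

-0.826 J

The work to assemble the configuration equals its total potential energy, U = Σ kqᵢqⱼ/rᵢⱼ over all pairs.
Pair separations: r₁₂ = 0.655 m.
U = (-0.826) = -0.826 J.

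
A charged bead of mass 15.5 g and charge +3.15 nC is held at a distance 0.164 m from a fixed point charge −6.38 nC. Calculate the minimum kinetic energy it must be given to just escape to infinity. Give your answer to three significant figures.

1.10×10⁻⁶ J

To just escape, total mechanical energy must reach zero at infinity: ½mv²_min + U = 0, so ½mv²_min = −U = |kQq|/r.
|U| = |kQq|/r = (8.99×10⁹ N·m²/C²)(6.38×10⁻⁹)(3.15×10⁻⁹)/(0.164) = 1.10×10⁻⁶ J.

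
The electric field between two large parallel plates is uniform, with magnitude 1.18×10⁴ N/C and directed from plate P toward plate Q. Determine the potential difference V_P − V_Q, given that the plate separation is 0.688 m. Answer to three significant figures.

In a uniform field, potential decreases in the direction of E: ΔV = −E·d for a displacement d parallel to E.
Going from Q to P is a displacement of 0.688 m opposite to the field, so V_P − V_Q = +Ed = 8120 V.

8120 V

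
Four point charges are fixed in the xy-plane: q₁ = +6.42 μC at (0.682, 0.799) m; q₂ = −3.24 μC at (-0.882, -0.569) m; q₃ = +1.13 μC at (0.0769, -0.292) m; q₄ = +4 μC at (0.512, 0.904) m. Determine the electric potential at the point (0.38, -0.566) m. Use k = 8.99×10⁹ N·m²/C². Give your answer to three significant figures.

6.74×10⁴ V

Electric potential is a scalar, so the contributions from each charge add algebraically: V = Σ kqᵢ/rᵢ.
Distances from the field point to each charge: r₁ = 1.40 m, r₂ = 1.26 m, r₃ = 0.409 m, r₄ = 1.48 m.
V = k[(6.42×10⁻⁶)/(1.40) + (-3.24×10⁻⁶)/(1.26) + (1.13×10⁻⁶)/(0.409) + (4.00×10⁻⁶)/(1.48)] = 6.74×10⁴ V.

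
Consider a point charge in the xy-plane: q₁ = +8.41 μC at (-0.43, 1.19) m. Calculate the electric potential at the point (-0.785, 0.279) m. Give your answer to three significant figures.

7.73×10⁴ V

The total potential is the scalar sum of each charge's contribution, V = Σ kqᵢ/rᵢ.
Distances from the field point to each charge: r₁ = 0.978 m.
V = k[(8.41×10⁻⁶)/(0.978)] = 7.73×10⁴ V.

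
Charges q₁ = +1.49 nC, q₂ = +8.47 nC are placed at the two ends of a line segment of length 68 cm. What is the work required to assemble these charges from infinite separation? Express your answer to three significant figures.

The work to assemble the configuration equals its total potential energy, U = Σ kqᵢqⱼ/rᵢⱼ over all pairs.
The separation is r = 0.680 m.
U = (1.67×10⁻⁷) = 1.67×10⁻⁷ J.

1.67×10⁻⁷ J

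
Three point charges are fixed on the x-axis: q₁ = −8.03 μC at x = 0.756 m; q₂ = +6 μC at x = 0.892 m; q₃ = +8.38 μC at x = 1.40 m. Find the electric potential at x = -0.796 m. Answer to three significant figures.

1.97×10⁴ V

Electric potential is a scalar, so the contributions from each charge add algebraically: V = Σ kqᵢ/rᵢ.
Distances from the field point to each charge: r₁ = 1.55 m, r₂ = 1.69 m, r₃ = 2.20 m.
V = k[(-8.03×10⁻⁶)/(1.55) + (6.00×10⁻⁶)/(1.69) + (8.38×10⁻⁶)/(2.20)] = 1.97×10⁴ V.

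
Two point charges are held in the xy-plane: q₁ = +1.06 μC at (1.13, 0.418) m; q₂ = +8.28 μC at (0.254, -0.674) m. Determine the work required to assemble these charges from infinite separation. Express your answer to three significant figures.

0.0564 J

The assembly work is the sum of pairwise potential energies, U = Σ_{i<j} kqᵢqⱼ/rᵢⱼ.
Pair separations: r₁₂ = 1.40 m.
U = (0.0564) = 0.0564 J.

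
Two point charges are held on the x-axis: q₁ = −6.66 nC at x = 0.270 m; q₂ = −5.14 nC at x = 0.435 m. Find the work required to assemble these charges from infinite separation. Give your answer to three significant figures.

The assembly work is the sum of pairwise potential energies, U = Σ_{i<j} kqᵢqⱼ/rᵢⱼ.
Pair separations: r₁₂ = 0.165 m.
U = (1.87×10⁻⁶) = 1.87×10⁻⁶ J.

1.87×10⁻⁶ J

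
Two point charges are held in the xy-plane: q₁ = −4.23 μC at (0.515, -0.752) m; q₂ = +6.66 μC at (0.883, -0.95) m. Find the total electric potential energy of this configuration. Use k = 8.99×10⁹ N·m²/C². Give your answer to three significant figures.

-0.606 J

The work to assemble the configuration equals its total potential energy, U = Σ kqᵢqⱼ/rᵢⱼ over all pairs.
Pair separations: r₁₂ = 0.418 m.
U = (-0.606) = -0.606 J.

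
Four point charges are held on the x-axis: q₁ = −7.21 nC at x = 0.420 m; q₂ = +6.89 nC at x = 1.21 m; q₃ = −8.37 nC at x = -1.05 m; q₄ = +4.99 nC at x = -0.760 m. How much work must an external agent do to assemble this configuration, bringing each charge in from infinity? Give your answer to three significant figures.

The assembly work is the sum of pairwise potential energies, U = Σ_{i<j} kqᵢqⱼ/rᵢⱼ.
Pair separations: r₁₂ = 0.790 m, r₁₃ = 1.47 m, r₁₄ = 1.18 m, r₂₃ = 2.26 m, r₂₄ = 1.97 m, r₃₄ = 0.290 m.
Summing all 6 pair terms gives U = -1.84×10⁻⁶ J.

-1.84×10⁻⁶ J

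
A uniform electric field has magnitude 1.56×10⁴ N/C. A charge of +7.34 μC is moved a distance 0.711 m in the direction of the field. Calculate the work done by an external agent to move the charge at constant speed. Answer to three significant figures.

The potential change for a displacement 0.711 m in the direction of the field is ΔV = −Ed = -1.11×10⁴ V.
W_ext = qΔV = -0.0814 J.

-0.0814 J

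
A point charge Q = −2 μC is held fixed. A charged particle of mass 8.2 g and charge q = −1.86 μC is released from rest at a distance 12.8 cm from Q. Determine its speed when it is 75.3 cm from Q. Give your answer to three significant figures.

7.27 m/s

Only the electrostatic force acts, so mechanical energy is conserved: ½mv² = U₁ − U₂ = kQq(1/r₁ − 1/r₂).
U₁ − U₂ = (8.99×10⁹ N·m²/C²)(-2.00×10⁻⁶ C)(-1.86×10⁻⁶ C)(1/0.128 − 1/0.753) = 0.217 J.
v = √(2·0.217/8.20×10⁻³) = 7.27 m/s.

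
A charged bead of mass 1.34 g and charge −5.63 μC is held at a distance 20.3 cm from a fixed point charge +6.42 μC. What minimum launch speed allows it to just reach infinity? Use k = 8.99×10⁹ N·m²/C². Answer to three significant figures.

To just escape, total mechanical energy must reach zero at infinity: ½mv²_min + U = 0, so ½mv²_min = −U = |kQq|/r.
|U| = |kQq|/r = (8.99×10⁹ N·m²/C²)(6.42×10⁻⁶)(5.63×10⁻⁶)/(0.203) = 1.60 J.
v_min = √(2|U|/m) = √(2·1.60/1.34×10⁻³) = 48.9 m/s.

48.9 m/s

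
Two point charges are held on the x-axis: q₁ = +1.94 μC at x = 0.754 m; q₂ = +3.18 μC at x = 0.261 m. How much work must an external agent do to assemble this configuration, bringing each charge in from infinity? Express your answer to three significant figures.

The assembly work is the sum of pairwise potential energies, U = Σ_{i<j} kqᵢqⱼ/rᵢⱼ.
Pair separations: r₁₂ = 0.493 m.
U = (0.112) = 0.112 J.

0.112 J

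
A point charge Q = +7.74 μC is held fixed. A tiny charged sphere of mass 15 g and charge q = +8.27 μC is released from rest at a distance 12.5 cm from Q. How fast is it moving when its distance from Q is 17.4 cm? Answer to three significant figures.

Only the electrostatic force acts, so mechanical energy is conserved: ½mv² = U₁ − U₂ = kQq(1/r₁ − 1/r₂).
U₁ − U₂ = (8.99×10⁹ N·m²/C²)(7.74×10⁻⁶ C)(8.27×10⁻⁶ C)(1/0.125 − 1/0.174) = 1.30 J.
v = √(2·1.30/0.0150) = 13.1 m/s.

13.1 m/s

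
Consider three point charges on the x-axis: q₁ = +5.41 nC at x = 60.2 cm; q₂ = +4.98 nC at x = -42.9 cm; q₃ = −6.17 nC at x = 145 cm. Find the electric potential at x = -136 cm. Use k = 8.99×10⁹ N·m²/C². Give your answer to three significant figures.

Electric potential is a scalar, so the contributions from each charge add algebraically: V = Σ kqᵢ/rᵢ.
Distances from the field point to each charge: r₁ = 1.96 m, r₂ = 0.931 m, r₃ = 2.81 m.
V = k[(5.41×10⁻⁹)/(1.96) + (4.98×10⁻⁹)/(0.931) + (-6.17×10⁻⁹)/(2.81)] = 53.1 V.

53.1 V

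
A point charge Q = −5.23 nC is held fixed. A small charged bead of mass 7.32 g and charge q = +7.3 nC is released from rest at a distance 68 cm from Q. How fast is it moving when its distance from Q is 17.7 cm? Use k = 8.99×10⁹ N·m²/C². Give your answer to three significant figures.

0.0198 m/s

Only the electrostatic force acts, so mechanical energy is conserved: ½mv² = U₁ − U₂ = kQq(1/r₁ − 1/r₂).
U₁ − U₂ = (8.99×10⁹ N·m²/C²)(-5.23×10⁻⁹ C)(7.30×10⁻⁹ C)(1/0.680 − 1/0.177) = 1.43×10⁻⁶ J.
v = √(2·1.43×10⁻⁶/7.32×10⁻³) = 0.0198 m/s.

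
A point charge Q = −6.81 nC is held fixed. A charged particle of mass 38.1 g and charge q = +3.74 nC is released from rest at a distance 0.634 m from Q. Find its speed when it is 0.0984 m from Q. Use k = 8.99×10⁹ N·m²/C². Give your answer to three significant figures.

Only the electrostatic force acts, so mechanical energy is conserved: ½mv² = U₁ − U₂ = kQq(1/r₁ − 1/r₂).
U₁ − U₂ = (8.99×10⁹ N·m²/C²)(-6.81×10⁻⁹ C)(3.74×10⁻⁹ C)(1/0.634 − 1/0.0984) = 1.97×10⁻⁶ J.
v = √(2·1.97×10⁻⁶/0.0381) = 0.0102 m/s.

0.0102 m/s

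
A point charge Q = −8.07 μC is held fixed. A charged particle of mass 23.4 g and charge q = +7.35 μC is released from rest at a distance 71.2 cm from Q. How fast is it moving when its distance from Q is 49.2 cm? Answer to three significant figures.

5.35 m/s

Only the electrostatic force acts, so mechanical energy is conserved: ½mv² = U₁ − U₂ = kQq(1/r₁ − 1/r₂).
U₁ − U₂ = (8.99×10⁹ N·m²/C²)(-8.07×10⁻⁶ C)(7.35×10⁻⁶ C)(1/0.712 − 1/0.492) = 0.335 J.
v = √(2·0.335/0.0234) = 5.35 m/s.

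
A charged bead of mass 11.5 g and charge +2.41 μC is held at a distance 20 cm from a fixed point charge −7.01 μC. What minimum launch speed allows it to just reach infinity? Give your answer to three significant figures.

11.5 m/s

To just escape, total mechanical energy must reach zero at infinity: ½mv²_min + U = 0, so ½mv²_min = −U = |kQq|/r.
|U| = |kQq|/r = (8.99×10⁹ N·m²/C²)(7.01×10⁻⁶)(2.41×10⁻⁶)/(0.200) = 0.759 J.
v_min = √(2|U|/m) = √(2·0.759/0.0115) = 11.5 m/s.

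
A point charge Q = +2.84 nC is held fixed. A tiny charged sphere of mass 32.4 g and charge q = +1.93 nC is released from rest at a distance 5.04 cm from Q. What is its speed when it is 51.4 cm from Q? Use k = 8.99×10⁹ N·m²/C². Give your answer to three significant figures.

7.38×10⁻³ m/s

Only the electrostatic force acts, so mechanical energy is conserved: ½mv² = U₁ − U₂ = kQq(1/r₁ − 1/r₂).
U₁ − U₂ = (8.99×10⁹ N·m²/C²)(2.84×10⁻⁹ C)(1.93×10⁻⁹ C)(1/0.0504 − 1/0.514) = 8.82×10⁻⁷ J.
v = √(2·8.82×10⁻⁷/0.0324) = 7.38×10⁻³ m/s.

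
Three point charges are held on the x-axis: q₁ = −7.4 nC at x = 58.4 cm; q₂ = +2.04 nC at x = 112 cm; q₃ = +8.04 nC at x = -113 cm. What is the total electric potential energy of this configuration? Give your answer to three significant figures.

-5.00×10⁻⁷ J

The assembly work is the sum of pairwise potential energies, U = Σ_{i<j} kqᵢqⱼ/rᵢⱼ.
Pair separations: r₁₂ = 0.536 m, r₁₃ = 1.71 m, r₂₃ = 2.25 m.
U = (-2.53×10⁻⁷) + (-3.12×10⁻⁷) + (6.55×10⁻⁸) = -5.00×10⁻⁷ J.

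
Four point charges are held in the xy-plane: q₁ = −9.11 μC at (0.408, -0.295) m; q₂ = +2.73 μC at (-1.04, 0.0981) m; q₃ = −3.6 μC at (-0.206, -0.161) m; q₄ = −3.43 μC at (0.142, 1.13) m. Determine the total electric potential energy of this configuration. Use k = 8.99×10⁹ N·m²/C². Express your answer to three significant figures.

The work to assemble the configuration equals its total potential energy, U = Σ kqᵢqⱼ/rᵢⱼ over all pairs.
Pair separations: r₁₂ = 1.50 m, r₁₃ = 0.628 m, r₁₄ = 1.45 m, r₂₃ = 0.873 m, r₂₄ = 1.57 m, r₃₄ = 1.34 m.
Summing all 6 pair terms gives U = 0.442 J.

0.442 J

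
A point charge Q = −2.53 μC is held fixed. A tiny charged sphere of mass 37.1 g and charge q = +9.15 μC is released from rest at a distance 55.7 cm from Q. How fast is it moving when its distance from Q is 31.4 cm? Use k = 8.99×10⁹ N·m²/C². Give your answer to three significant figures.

3.95 m/s

Only the electrostatic force acts, so mechanical energy is conserved: ½mv² = U₁ − U₂ = kQq(1/r₁ − 1/r₂).
U₁ − U₂ = (8.99×10⁹ N·m²/C²)(-2.53×10⁻⁶ C)(9.15×10⁻⁶ C)(1/0.557 − 1/0.314) = 0.289 J.
v = √(2·0.289/0.0371) = 3.95 m/s.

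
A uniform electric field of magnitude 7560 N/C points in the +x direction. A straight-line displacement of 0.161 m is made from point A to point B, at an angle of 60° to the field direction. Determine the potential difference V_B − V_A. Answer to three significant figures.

Only the component of displacement along E changes the potential: ΔV = −E·d·cosθ.
ΔV = −(7560 V/m)(0.161 m)cos60° = -609 V.

-609 V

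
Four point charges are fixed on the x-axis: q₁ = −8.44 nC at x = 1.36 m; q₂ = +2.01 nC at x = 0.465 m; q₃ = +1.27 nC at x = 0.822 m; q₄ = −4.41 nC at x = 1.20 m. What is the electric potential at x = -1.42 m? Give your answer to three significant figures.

-27.7 V

Electric potential is a scalar, so the contributions from each charge add algebraically: V = Σ kqᵢ/rᵢ.
Distances from the field point to each charge: r₁ = 2.78 m, r₂ = 1.89 m, r₃ = 2.24 m, r₄ = 2.62 m.
V = k[(-8.44×10⁻⁹)/(2.78) + (2.01×10⁻⁹)/(1.89) + (1.27×10⁻⁹)/(2.24) + (-4.41×10⁻⁹)/(2.62)] = -27.7 V.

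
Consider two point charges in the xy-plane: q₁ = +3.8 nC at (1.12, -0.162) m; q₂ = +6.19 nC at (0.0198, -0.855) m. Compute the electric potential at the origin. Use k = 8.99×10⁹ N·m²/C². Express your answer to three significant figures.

The total potential is the scalar sum of each charge's contribution, V = Σ kqᵢ/rᵢ.
Distances from the field point to each charge: r₁ = 1.13 m, r₂ = 0.855 m.
V = k[(3.80×10⁻⁹)/(1.13) + (6.19×10⁻⁹)/(0.855)] = 95.3 V.

95.3 V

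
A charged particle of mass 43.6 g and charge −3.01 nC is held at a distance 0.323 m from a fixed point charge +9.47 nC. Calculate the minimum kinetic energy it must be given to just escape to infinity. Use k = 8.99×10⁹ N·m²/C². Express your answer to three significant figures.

7.93×10⁻⁷ J

To just escape, total mechanical energy must reach zero at infinity: ½mv²_min + U = 0, so ½mv²_min = −U = |kQq|/r.
|U| = |kQq|/r = (8.99×10⁹ N·m²/C²)(9.47×10⁻⁹)(3.01×10⁻⁹)/(0.323) = 7.93×10⁻⁷ J.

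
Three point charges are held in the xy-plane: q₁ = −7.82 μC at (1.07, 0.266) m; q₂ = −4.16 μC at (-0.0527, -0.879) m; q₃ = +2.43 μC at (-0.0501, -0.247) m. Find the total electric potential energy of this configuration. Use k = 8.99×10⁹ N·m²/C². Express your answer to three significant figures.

The assembly work is the sum of pairwise potential energies, U = Σ_{i<j} kqᵢqⱼ/rᵢⱼ.
Pair separations: r₁₂ = 1.60 m, r₁₃ = 1.23 m, r₂₃ = 0.632 m.
U = (0.182) + (-0.139) + (-0.144) = -0.100 J.

-0.100 J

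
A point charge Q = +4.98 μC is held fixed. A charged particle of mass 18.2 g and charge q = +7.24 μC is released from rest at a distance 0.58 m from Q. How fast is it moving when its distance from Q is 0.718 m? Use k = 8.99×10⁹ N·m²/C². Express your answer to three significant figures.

Only the electrostatic force acts, so mechanical energy is conserved: ½mv² = U₁ − U₂ = kQq(1/r₁ − 1/r₂).
U₁ − U₂ = (8.99×10⁹ N·m²/C²)(4.98×10⁻⁶ C)(7.24×10⁻⁶ C)(1/0.580 − 1/0.718) = 0.107 J.
v = √(2·0.107/0.0182) = 3.44 m/s.

3.44 m/s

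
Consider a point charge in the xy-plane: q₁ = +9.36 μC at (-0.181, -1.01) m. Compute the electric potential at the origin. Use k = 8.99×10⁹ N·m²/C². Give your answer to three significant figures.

Electric potential is a scalar, so the contributions from each charge add algebraically: V = Σ kqᵢ/rᵢ.
Distances from the field point to each charge: r₁ = 1.03 m.
V = k[(9.36×10⁻⁶)/(1.03)] = 8.20×10⁴ V.

8.20×10⁴ V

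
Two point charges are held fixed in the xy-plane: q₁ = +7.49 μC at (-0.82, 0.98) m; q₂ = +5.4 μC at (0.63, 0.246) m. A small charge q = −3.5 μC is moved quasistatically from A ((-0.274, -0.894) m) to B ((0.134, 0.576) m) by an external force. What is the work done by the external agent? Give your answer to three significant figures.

-0.275 J

For quasistatic motion the external work equals the change in potential energy: W_ext = qΔV = q(V_B − V_A).
At A: distances to the source charges are 1.95 m, 1.45 m; V_A = Σ kqᵢ/rᵢ = 6.79×10⁴ V.
At B: distances to the source charges are 1.04 m, 0.596 m; V_B = Σ kqᵢ/rᵢ = 1.46×10⁵ V.
ΔV = V_B − V_A = 7.86×10⁴ V.
W_ext = qΔV = (-3.50×10⁻⁶ C)(7.86×10⁴ V) = -0.275 J.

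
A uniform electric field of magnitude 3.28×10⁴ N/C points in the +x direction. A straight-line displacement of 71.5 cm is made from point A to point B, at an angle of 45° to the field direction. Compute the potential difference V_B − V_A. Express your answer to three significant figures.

Only the component of displacement along E changes the potential: ΔV = −E·d·cosθ.
ΔV = −(3.28×10⁴ V/m)(0.715 m)cos45° = -1.66×10⁴ V.

-1.66×10⁴ V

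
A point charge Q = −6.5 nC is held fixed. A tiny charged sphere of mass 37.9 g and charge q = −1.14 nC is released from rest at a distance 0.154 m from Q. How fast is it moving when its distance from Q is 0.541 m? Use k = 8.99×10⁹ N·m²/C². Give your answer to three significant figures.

4.04×10⁻³ m/s

Only the electrostatic force acts, so mechanical energy is conserved: ½mv² = U₁ − U₂ = kQq(1/r₁ − 1/r₂).
U₁ − U₂ = (8.99×10⁹ N·m²/C²)(-6.50×10⁻⁹ C)(-1.14×10⁻⁹ C)(1/0.154 − 1/0.541) = 3.09×10⁻⁷ J.
v = √(2·3.09×10⁻⁷/0.0379) = 4.04×10⁻³ m/s.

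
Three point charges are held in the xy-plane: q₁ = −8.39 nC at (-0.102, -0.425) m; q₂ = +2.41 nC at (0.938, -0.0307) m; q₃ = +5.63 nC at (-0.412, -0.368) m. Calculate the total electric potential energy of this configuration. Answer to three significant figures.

The work to assemble the configuration equals its total potential energy, U = Σ kqᵢqⱼ/rᵢⱼ over all pairs.
Pair separations: r₁₂ = 1.11 m, r₁₃ = 0.315 m, r₂₃ = 1.39 m.
U = (-1.63×10⁻⁷) + (-1.35×10⁻⁶) + (8.77×10⁻⁸) = -1.42×10⁻⁶ J.

-1.42×10⁻⁶ J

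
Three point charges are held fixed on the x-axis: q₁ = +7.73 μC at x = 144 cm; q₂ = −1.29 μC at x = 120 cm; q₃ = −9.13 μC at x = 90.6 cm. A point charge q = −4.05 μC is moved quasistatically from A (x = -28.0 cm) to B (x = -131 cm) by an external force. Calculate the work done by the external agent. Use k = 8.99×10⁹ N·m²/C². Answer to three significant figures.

For quasistatic motion the external work equals the change in potential energy: W_ext = qΔV = q(V_B − V_A).
At A: distances to the source charges are 1.72 m, 1.48 m, 1.19 m; V_A = Σ kqᵢ/rᵢ = -3.66×10⁴ V.
At B: distances to the source charges are 2.75 m, 2.51 m, 2.22 m; V_B = Σ kqᵢ/rᵢ = -1.64×10⁴ V.
ΔV = V_B − V_A = 2.03×10⁴ V.
W_ext = qΔV = (-4.05×10⁻⁶ C)(2.03×10⁴ V) = -0.0820 J.

-0.0820 J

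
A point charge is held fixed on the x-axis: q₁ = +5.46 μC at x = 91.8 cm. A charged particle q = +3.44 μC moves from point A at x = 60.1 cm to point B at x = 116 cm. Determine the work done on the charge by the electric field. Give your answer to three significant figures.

-0.165 J

The work done by the electric force is W_field = −ΔU = −q(V_B − V_A) = q(V_A − V_B).
At A: distance to the source charge is 0.317 m; V_A = kq₁/r = 1.55×10⁵ V.
At B: distance to the source charge is 0.242 m; V_B = kq₁/r = 2.03×10⁵ V.
ΔV = V_B − V_A = 4.80×10⁴ V.
W_field = −qΔV = −(3.44×10⁻⁶ C)(4.80×10⁴ V) = -0.165 J.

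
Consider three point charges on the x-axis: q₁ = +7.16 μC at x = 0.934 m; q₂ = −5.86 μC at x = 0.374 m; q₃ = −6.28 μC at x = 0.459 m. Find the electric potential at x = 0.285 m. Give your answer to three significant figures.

-8.17×10⁵ V

The total potential is the scalar sum of each charge's contribution, V = Σ kqᵢ/rᵢ.
Distances from the field point to each charge: r₁ = 0.649 m, r₂ = 0.0890 m, r₃ = 0.174 m.
V = k[(7.16×10⁻⁶)/(0.649) + (-5.86×10⁻⁶)/(0.0890) + (-6.28×10⁻⁶)/(0.174)] = -8.17×10⁵ V.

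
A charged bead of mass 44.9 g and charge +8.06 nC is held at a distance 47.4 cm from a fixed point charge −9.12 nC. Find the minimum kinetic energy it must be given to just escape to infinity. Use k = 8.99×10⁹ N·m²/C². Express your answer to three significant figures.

To just escape, total mechanical energy must reach zero at infinity: ½mv²_min + U = 0, so ½mv²_min = −U = |kQq|/r.
|U| = |kQq|/r = (8.99×10⁹ N·m²/C²)(9.12×10⁻⁹)(8.06×10⁻⁹)/(0.474) = 1.39×10⁻⁶ J.

1.39×10⁻⁶ J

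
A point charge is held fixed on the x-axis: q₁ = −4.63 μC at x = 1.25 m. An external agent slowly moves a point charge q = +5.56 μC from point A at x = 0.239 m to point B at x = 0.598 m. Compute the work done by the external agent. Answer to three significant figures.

For quasistatic motion the external work equals the change in potential energy: W_ext = qΔV = q(V_B − V_A).
At A: distance to the source charge is 1.01 m; V_A = kq₁/r = -4.12×10⁴ V.
At B: distance to the source charge is 0.652 m; V_B = kq₁/r = -6.38×10⁴ V.
ΔV = V_B − V_A = -2.27×10⁴ V.
W_ext = qΔV = (5.56×10⁻⁶ C)(-2.27×10⁴ V) = -0.126 J.

-0.126 J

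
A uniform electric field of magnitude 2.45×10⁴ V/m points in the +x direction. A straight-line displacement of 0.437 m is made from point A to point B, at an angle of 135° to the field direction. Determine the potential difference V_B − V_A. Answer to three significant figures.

7570 V

Only the component of displacement along E changes the potential: ΔV = −E·d·cosθ.
ΔV = −(2.45×10⁴ V/m)(0.437 m)cos135° = 7570 V.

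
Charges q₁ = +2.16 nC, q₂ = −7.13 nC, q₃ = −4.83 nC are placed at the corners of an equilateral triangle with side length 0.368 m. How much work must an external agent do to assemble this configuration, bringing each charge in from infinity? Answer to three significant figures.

The assembly work is the sum of pairwise potential energies, U = Σ_{i<j} kqᵢqⱼ/rᵢⱼ.
All three pair separations equal the side length, 0.368 m.
U = (-3.76×10⁻⁷) + (-2.55×10⁻⁷) + (8.41×10⁻⁷) = 2.10×10⁻⁷ J.

2.10×10⁻⁷ J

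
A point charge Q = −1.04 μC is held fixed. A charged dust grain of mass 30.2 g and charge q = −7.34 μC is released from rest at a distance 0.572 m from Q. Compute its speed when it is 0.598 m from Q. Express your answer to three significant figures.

Only the electrostatic force acts, so mechanical energy is conserved: ½mv² = U₁ − U₂ = kQq(1/r₁ − 1/r₂).
U₁ − U₂ = (8.99×10⁹ N·m²/C²)(-1.04×10⁻⁶ C)(-7.34×10⁻⁶ C)(1/0.572 − 1/0.598) = 5.22×10⁻³ J.
v = √(2·5.22×10⁻³/0.0302) = 0.588 m/s.

0.588 m/s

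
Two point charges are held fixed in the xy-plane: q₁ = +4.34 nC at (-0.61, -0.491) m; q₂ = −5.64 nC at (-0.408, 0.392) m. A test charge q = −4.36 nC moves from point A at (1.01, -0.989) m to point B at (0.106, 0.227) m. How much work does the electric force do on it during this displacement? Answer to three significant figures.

The work done by the electric force is W_field = −ΔU = −q(V_B − V_A) = q(V_A − V_B).
At A: distances to the source charges are 1.69 m, 1.98 m; V_A = Σ kqᵢ/rᵢ = -2.59 V.
At B: distances to the source charges are 1.01 m, 0.540 m; V_B = Σ kqᵢ/rᵢ = -55.4 V.
ΔV = V_B − V_A = -52.9 V.
W_field = −qΔV = −(-4.36×10⁻⁹ C)(-52.9 V) = -2.30×10⁻⁷ J.

-2.30×10⁻⁷ J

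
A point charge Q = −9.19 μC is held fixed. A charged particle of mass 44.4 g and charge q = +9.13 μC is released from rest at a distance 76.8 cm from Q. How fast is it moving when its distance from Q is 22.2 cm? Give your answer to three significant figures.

Only the electrostatic force acts, so mechanical energy is conserved: ½mv² = U₁ − U₂ = kQq(1/r₁ − 1/r₂).
U₁ − U₂ = (8.99×10⁹ N·m²/C²)(-9.19×10⁻⁶ C)(9.13×10⁻⁶ C)(1/0.768 − 1/0.222) = 2.42 J.
v = √(2·2.42/0.0444) = 10.4 m/s.

10.4 m/s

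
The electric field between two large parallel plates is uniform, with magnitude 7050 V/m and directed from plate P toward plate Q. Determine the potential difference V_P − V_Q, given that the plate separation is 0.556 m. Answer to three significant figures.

3920 V

In a uniform field, potential decreases in the direction of E: ΔV = −E·d for a displacement d parallel to E.
Going from Q to P is a displacement of 0.556 m opposite to the field, so V_P − V_Q = +Ed = 3920 V.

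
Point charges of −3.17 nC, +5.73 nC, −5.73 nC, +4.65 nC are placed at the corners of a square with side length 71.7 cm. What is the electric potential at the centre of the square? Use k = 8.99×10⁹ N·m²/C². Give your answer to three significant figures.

The total potential is the scalar sum of each charge's contribution, V = Σ kqᵢ/rᵢ.
The distance from each corner to the centre is a√2/2 = 0.507 m.
V = k[(-3.17×10⁻⁹)/(0.507) + (5.73×10⁻⁹)/(0.507) + (-5.73×10⁻⁹)/(0.507) + (4.65×10⁻⁹)/(0.507)] = 26.2 V.

26.2 V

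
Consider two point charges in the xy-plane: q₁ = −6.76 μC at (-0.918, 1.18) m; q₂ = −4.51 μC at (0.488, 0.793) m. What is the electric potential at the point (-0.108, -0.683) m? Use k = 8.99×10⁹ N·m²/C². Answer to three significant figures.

The total potential is the scalar sum of each charge's contribution, V = Σ kqᵢ/rᵢ.
Distances from the field point to each charge: r₁ = 2.03 m, r₂ = 1.59 m.
V = k[(-6.76×10⁻⁶)/(2.03) + (-4.51×10⁻⁶)/(1.59)] = -5.54×10⁴ V.

-5.54×10⁴ V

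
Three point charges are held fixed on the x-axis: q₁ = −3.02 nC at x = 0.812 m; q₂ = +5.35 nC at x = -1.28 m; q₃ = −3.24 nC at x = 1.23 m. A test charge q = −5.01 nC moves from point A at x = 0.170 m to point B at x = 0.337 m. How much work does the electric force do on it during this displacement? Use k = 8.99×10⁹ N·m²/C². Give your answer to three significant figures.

-1.17×10⁻⁷ J

The work done by the electric force is W_field = −ΔU = −q(V_B − V_A) = q(V_A − V_B).
At A: distances to the source charges are 0.642 m, 1.45 m, 1.06 m; V_A = Σ kqᵢ/rᵢ = -36.6 V.
At B: distances to the source charges are 0.475 m, 1.62 m, 0.893 m; V_B = Σ kqᵢ/rᵢ = -60.0 V.
ΔV = V_B − V_A = -23.4 V.
W_field = −qΔV = −(-5.01×10⁻⁹ C)(-23.4 V) = -1.17×10⁻⁷ J.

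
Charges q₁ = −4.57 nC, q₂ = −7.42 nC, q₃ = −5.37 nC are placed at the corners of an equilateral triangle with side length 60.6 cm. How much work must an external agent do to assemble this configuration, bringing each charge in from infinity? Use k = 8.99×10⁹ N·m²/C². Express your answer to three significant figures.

The assembly work is the sum of pairwise potential energies, U = Σ_{i<j} kqᵢqⱼ/rᵢⱼ.
All three pair separations equal the side length, 0.606 m.
U = (5.03×10⁻⁷) + (3.64×10⁻⁷) + (5.91×10⁻⁷) = 1.46×10⁻⁶ J.

1.46×10⁻⁶ J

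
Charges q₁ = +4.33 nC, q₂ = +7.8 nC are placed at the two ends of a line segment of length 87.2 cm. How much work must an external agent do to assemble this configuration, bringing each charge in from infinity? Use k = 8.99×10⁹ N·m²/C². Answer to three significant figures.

The assembly work is the sum of pairwise potential energies, U = Σ_{i<j} kqᵢqⱼ/rᵢⱼ.
The separation is r = 0.872 m.
U = (3.48×10⁻⁷) = 3.48×10⁻⁷ J.

3.48×10⁻⁷ J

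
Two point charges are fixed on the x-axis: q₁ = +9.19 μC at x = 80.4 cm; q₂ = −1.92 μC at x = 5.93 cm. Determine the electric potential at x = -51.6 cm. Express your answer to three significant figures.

The total potential is the scalar sum of each charge's contribution, V = Σ kqᵢ/rᵢ.
Distances from the field point to each charge: r₁ = 1.32 m, r₂ = 0.575 m.
V = k[(9.19×10⁻⁶)/(1.32) + (-1.92×10⁻⁶)/(0.575)] = 3.26×10⁴ V.

3.26×10⁴ V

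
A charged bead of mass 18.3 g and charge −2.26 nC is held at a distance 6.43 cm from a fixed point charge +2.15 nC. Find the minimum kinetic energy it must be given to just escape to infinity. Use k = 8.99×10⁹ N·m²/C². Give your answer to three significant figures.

To just escape, total mechanical energy must reach zero at infinity: ½mv²_min + U = 0, so ½mv²_min = −U = |kQq|/r.
|U| = |kQq|/r = (8.99×10⁹ N·m²/C²)(2.15×10⁻⁹)(2.26×10⁻⁹)/(0.0643) = 6.79×10⁻⁷ J.

6.79×10⁻⁷ J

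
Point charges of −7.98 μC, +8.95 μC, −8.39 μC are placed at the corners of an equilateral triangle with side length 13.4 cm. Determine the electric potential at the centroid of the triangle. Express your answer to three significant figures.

The total potential is the scalar sum of each charge's contribution, V = Σ kqᵢ/rᵢ.
The distance from each vertex to the centroid is a/√3 = 0.0774 m.
V = k[(-7.98×10⁻⁶)/(0.0774) + (8.95×10⁻⁶)/(0.0774) + (-8.39×10⁻⁶)/(0.0774)] = -8.62×10⁵ V.

-8.62×10⁵ V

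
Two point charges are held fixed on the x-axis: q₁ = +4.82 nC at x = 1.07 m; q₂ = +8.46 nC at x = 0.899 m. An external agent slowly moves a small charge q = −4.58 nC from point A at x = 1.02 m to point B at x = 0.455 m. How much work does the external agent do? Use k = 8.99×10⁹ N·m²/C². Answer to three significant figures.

5.74×10⁻⁶ J

For quasistatic motion the external work equals the change in potential energy: W_ext = qΔV = q(V_B − V_A).
At A: distances to the source charges are 0.0500 m, 0.121 m; V_A = Σ kqᵢ/rᵢ = 1500 V.
At B: distances to the source charges are 0.615 m, 0.444 m; V_B = Σ kqᵢ/rᵢ = 242 V.
ΔV = V_B − V_A = -1250 V.
W_ext = qΔV = (-4.58×10⁻⁹ C)(-1250 V) = 5.74×10⁻⁶ J.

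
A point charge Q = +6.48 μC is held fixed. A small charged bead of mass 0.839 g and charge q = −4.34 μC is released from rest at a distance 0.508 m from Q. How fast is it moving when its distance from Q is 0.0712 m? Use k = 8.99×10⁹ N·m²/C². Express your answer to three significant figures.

Only the electrostatic force acts, so mechanical energy is conserved: ½mv² = U₁ − U₂ = kQq(1/r₁ − 1/r₂).
U₁ − U₂ = (8.99×10⁹ N·m²/C²)(6.48×10⁻⁶ C)(-4.34×10⁻⁶ C)(1/0.508 − 1/0.0712) = 3.05 J.
v = √(2·3.05/8.39×10⁻⁴) = 85.3 m/s.

85.3 m/s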